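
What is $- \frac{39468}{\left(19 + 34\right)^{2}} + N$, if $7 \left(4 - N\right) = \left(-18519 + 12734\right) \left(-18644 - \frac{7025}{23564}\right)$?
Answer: $- \frac{7139214629787601}{463338932} \approx -1.5408 \cdot 10^{7}$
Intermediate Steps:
$N = - \frac{2541547924393}{164948}$ ($N = 4 - \frac{\left(-18519 + 12734\right) \left(-18644 - \frac{7025}{23564}\right)}{7} = 4 - \frac{\left(-5785\right) \left(-18644 - \frac{7025}{23564}\right)}{7} = 4 - \frac{\left(-5785\right) \left(- \frac{439334241}{23564}\right)}{7} = 4 - \frac{2541548584185}{164948} = - \frac{2541547924393}{164948} \approx -1.5408 \cdot 10^{7}$)
$- \frac{39468}{\left(19 + 34\right)^{2}} + N = - \frac{39468}{\left(19 + 34\right)^{2}} - \frac{2541547924393}{164948} = - \frac{39468}{53^{2}} - \frac{2541547924393}{164948} = - \frac{39468}{2809} - \frac{2541547924393}{164948} = - \frac{7139214629787601}{463338932}$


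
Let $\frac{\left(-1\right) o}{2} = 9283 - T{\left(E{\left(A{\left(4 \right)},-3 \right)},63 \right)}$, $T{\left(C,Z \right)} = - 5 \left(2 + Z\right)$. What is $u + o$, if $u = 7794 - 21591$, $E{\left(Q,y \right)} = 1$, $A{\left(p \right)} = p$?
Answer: $-33013$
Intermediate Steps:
$T{\left(C,Z \right)} = -10 - 5 Z$
$o = -19216$ ($o = - 2 \left(9283 - \left(-10 - 315\right)\right) = - 2 \left(9283 - -325\right) = - 2 \left(9283 + 325\right) = \left(-2\right) 9608 = -19216$)
$u = -13797$ ($u = 7794 - 21591 = -13797$)
$u + o = -13797 - 19216 = -33013$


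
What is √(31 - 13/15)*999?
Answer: 666*√1695/5 ≈ 5483.9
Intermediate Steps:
√(31 - 13/15)*999 = √(452/15)*999 = (2*√1695/15)*999 = 666*√1695/5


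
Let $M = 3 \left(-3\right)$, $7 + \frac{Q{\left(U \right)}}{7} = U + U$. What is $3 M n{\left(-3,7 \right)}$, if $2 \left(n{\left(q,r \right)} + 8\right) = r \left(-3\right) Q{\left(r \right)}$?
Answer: $\frac{28215}{2} \approx 14108.0$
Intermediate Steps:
$Q{\left(U \right)} = -49 + 14 U$ ($Q{\left(U \right)} = -49 + 7 \left(U + U\right) = -49 + 7 \cdot 2 U = -49 + 14 U$)
$M = -9$
$n{\left(q,r \right)} = -8 - \frac{3 r \left(-49 + 14 r\right)}{2}$ ($n{\left(q,r \right)} = -8 + \frac{r \left(-3\right) \left(-49 + 14 r\right)}{2} = -8 + \frac{- 3 r \left(-49 + 14 r\right)}{2} = -8 + \frac{\left(-3\right) r \left(-49 + 14 r\right)}{2} = -8 - \frac{3 r \left(-49 + 14 r\right)}{2}$)
$3 M n{\left(-3,7 \right)} = 3 \left(-9\right) \left(-8 - 21 \cdot 7^{2} + \frac{147}{2} \cdot 7\right) = - 27 \left(-8 - 1029 + \frac{1029}{2}\right) = \left(-27\right) \left(- \frac{1045}{2}\right) = \frac{28215}{2}$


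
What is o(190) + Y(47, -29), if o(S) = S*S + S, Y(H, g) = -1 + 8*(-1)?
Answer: 36281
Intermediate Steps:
Y(H, g) = -9 (Y(H, g) = -1 - 8 = -9)
o(S) = S + S**2 (o(S) = S**2 + S = S + S**2)
o(190) + Y(47, -29) = 190*(1 + 190) - 9 = 190*191 - 9 = 36290 - 9 = 36281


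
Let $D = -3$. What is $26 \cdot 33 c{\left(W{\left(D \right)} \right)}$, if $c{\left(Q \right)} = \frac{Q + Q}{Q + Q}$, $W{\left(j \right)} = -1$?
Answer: $858$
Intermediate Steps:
$c{\left(Q \right)} = 1$ ($c{\left(Q \right)} = \frac{2 Q}{2 Q} = 2 Q \frac{1}{2 Q} = 1$)
$26 \cdot 33 c{\left(W{\left(D \right)} \right)} = 26 \cdot 33 \cdot 1 = 858 \cdot 1 = 858$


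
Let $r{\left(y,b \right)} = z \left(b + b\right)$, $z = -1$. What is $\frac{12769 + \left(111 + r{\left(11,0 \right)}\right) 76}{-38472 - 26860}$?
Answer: $- \frac{21205}{65332} \approx -0.32457$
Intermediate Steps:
$r{\left(y,b \right)} = - 2 b$ ($r{\left(y,b \right)} = - (b + b) = - 2 b$)
$\frac{12769 + \left(111 + r{\left(11,0 \right)}\right) 76}{-38472 - 26860} = \frac{12769 + \left(111 - 0\right) 76}{-38472 - 26860} = \frac{12769 + \left(111 + 0\right) 76}{-65332} = \left(12769 + 111 \cdot 76\right) \left(- \frac{1}{65332}\right) = \left(12769 + 8436\right) \left(- \frac{1}{65332}\right) = 21205 \left(- \frac{1}{65332}\right) = - \frac{21205}{65332}$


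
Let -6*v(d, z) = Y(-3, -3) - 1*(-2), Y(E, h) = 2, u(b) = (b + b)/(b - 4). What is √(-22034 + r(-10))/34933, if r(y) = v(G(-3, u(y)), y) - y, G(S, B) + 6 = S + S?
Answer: I*√198222/104799 ≈ 0.0042483*I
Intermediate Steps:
u(b) = 2*b/(-4 + b) (u(b) = (2*b)/(-4 + b) = 2*b/(-4 + b))
G(S, B) = -6 + 2*S (G(S, B) = -6 + (S + S) = -6 + 2*S)
v(d, z) = -⅔ (v(d, z) = -(2 - 1*(-2))/6 = -(2 + 2)/6 = -⅙*4 = -⅔)
r(y) = -⅔ - y
√(-22034 + r(-10))/34933 = √(-22034 + (-⅔ - 1*(-10)))/34933 = √(-22034 + (-⅔ + 10))*(1/34933) = √(-22034 + 28/3)*(1/34933) = √(-66074/3)*(1/34933) = (I*√198222/3)*(1/34933) = I*√198222/104799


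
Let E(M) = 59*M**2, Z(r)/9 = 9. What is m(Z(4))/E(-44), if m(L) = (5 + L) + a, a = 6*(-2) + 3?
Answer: 7/10384 ≈ 0.00067411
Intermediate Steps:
Z(r) = 81 (Z(r) = 9*9 = 81)
a = -9 (a = -12 + 3 = -9)
m(L) = -4 + L (m(L) = (5 + L) - 9 = -4 + L)
m(Z(4))/E(-44) = (-4 + 81)/((59*(-44)**2)) = 77/((59*1936)) = 77/114224 = 77*(1/114224) = 7/10384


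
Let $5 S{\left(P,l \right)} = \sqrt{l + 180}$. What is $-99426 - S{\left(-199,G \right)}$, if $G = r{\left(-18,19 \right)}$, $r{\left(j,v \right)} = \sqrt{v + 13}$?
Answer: $-99426 - \frac{2 \sqrt{45 + \sqrt{2}}}{5} \approx -99429.0$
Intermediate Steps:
$r{\left(j,v \right)} = \sqrt{13 + v}$
$G = 4 \sqrt{2}$ ($G = \sqrt{13 + 19} = \sqrt{32} = 4 \sqrt{2} \approx 5.6569$)
$S{\left(P,l \right)} = \frac{\sqrt{180 + l}}{5}$ ($S{\left(P,l \right)} = \frac{\sqrt{l + 180}}{5} = \frac{\sqrt{180 + l}}{5}$)
$-99426 - S{\left(-199,G \right)} = -99426 - \frac{\sqrt{180 + 4 \sqrt{2}}}{5}$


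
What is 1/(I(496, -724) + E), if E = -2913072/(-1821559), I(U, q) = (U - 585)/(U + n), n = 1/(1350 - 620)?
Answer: 659551904279/936421334602 ≈ 0.70433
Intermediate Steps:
n = 1/730 ≈ 0.0013699
I(U, q) = (-585 + U)/(1/730 + U) (I(U, q) = (U - 585)/(U + 1/730) = (-585 + U)/(1/730 + U))
E = 2913072/1821559 (E = -2913072*(-1/1821559) = 2913072/1821559 ≈ 1.5992)
1/(I(496, -724) + E) = 1/(730*(-585 + 496)/(1 + 730*496) + 2913072/1821559) = 1/(730*(-89)/(1 + 362080) + 2913072/1821559) = 1/(730*(-89)/362081 + 2913072/1821559) = 1/(730*(1/362081)*(-89) + 2913072/1821559) = 1/(-64970/362081 + 2913072/1821559) = 1/(936421334602/659551904279) = 659551904279/936421334602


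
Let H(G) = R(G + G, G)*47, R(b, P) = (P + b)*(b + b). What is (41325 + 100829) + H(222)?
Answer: 27938330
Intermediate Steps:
R(b, P) = 2*b*(P + b) (R(b, P) = (P + b)*(2*b) = 2*b*(P + b))
H(G) = 564*G² (H(G) = (2*(G + G)*(G + (G + G)))*47 = (2*(2*G)*(G + 2*G))*47 = (2*(2*G)*(3*G))*47 = (12*G²)*47 = 564*G²)
(41325 + 100829) + H(222) = (41325 + 100829) + 564*222² = 142154 + 564*49284 = 142154 + 27796176 = 27938330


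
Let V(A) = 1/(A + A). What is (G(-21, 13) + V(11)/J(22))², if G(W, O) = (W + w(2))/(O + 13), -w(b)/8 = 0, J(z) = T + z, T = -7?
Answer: 2979076/4601025 ≈ 0.64748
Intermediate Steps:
V(A) = 1/(2*A)
J(z) = -7 + z
w(b) = 0 (w(b) = -8*0 = 0)
G(W, O) = W/(13 + O) (G(W, O) = (W + 0)/(O + 13) = W/(13 + O))
(G(-21, 13) + V(11)/J(22))² = (-21/(13 + 13) + ((½)/11)/(-7 + 22))² = (-21/26 + ((½)*(1/11))/15)² = (-21*1/26 + (1/22)*(1/15))² = (-21/26 + 1/330)² = (-1726/2145)² = 2979076/4601025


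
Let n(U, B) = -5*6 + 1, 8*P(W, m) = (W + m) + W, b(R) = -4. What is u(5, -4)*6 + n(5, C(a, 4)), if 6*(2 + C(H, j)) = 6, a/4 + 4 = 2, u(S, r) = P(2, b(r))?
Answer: -29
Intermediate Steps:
P(W, m) = W/4 + m/8 (P(W, m) = ((W + m) + W)/8 = (m + 2*W)/8 = W/4 + m/8)
u(S, r) = 0 (u(S, r) = (¼)*2 + (⅛)*(-4) = ½ - ½ = 0)
a = -8 (a = -16 + 4*2 = -16 + 8 = -8)
C(H, j) = -1 (C(H, j) = -2 + (⅙)*6 = -2 + 1 = -1)
n(U, B) = -29 (n(U, B) = -30 + 1 = -29)
u(5, -4)*6 + n(5, C(a, 4)) = 0*6 - 29 = 0 - 29 = -29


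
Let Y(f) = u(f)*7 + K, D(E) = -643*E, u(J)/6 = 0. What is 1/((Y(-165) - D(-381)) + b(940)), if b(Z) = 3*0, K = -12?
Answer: -1/244995 ≈ -4.0817e-6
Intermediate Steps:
u(J) = 0 (u(J) = 6*0 = 0)
Y(f) = -12 (Y(f) = 0*7 - 12 = 0 - 12 = -12)
b(Z) = 0
1/((Y(-165) - D(-381)) + b(940)) = 1/((-12 - (-643)*(-381)) + 0) = 1/((-12 - 1*244983) + 0) = 1/((-12 - 244983) + 0) = 1/(-244995 + 0) = 1/(-244995) = -1/244995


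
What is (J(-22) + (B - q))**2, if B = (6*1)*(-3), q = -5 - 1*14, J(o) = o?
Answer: 441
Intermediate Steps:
q = -19 (q = -5 - 14 = -19)
B = -18 (B = 6*(-3) = -18)
(J(-22) + (B - q))**2 = (-22 + (-18 - 1*(-19)))**2 = (-22 + (-18 + 19))**2 = (-22 + 1)**2 = (-21)**2 = 441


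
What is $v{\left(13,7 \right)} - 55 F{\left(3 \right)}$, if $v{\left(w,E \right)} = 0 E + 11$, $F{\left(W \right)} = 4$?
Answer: $-209$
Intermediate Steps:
$v{\left(w,E \right)} = 11$ ($v{\left(w,E \right)} = 0 + 11 = 11$)
$v{\left(13,7 \right)} - 55 F{\left(3 \right)} = 11 - 220 = -209$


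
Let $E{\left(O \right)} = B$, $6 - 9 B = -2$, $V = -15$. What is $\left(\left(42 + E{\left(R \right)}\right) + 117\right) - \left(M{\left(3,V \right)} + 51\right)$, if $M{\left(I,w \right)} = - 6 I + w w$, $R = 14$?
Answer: $- \frac{883}{9} \approx -98.111$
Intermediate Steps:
$B = \frac{8}{9}$ ($B = \frac{2}{3} - - \frac{2}{9} = \frac{2}{3} + \frac{2}{9} = \frac{8}{9} \approx 0.88889$)
$E{\left(O \right)} = \frac{8}{9}$
$M{\left(I,w \right)} = w^{2} - 6 I$ ($M{\left(I,w \right)} = - 6 I + w^{2} = w^{2} - 6 I$)
$\left(\left(42 + E{\left(R \right)}\right) + 117\right) - \left(M{\left(3,V \right)} + 51\right) = \left(\left(42 + \frac{8}{9}\right) + 117\right) - \left(\left(\left(-15\right)^{2} - 18\right) + 51\right) = \left(\frac{386}{9} + 117\right) - \left(\left(225 - 18\right) + 51\right) = \frac{1439}{9} - \left(207 + 51\right) = \frac{1439}{9} - 258 = - \frac{883}{9}$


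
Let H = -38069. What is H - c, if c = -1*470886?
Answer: 432817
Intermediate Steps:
c = -470886
H - c = -38069 - 1*(-470886) = -38069 + 470886 = 432817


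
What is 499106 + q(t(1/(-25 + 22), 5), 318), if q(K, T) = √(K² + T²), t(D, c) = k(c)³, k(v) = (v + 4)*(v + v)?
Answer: 499106 + 6*√14762252809 ≈ 1.2281e+6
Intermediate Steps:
k(v) = 2*v*(4 + v) (k(v) = (4 + v)*(2*v) = 2*v*(4 + v))
t(D, c) = 8*c³*(4 + c)³ (t(D, c) = (2*c*(4 + c))³ = 8*c³*(4 + c)³)
499106 + q(t(1/(-25 + 22), 5), 318) = 499106 + √((8*5³*(4 + 5)³)² + 318²) = 499106 + √((8*125*9³)² + 101124) = 499106 + √((8*125*729)² + 101124) = 499106 + √(729000² + 101124) = 499106 + √(531441000000 + 101124) = 499106 + √531441101124 = 499106 + 6*√14762252809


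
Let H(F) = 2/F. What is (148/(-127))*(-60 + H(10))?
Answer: 44252/635 ≈ 69.688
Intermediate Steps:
(148/(-127))*(-60 + H(10)) = (148/(-127))*(-60 + 2/10) = (148*(-1/127))*(-60 + 2*(1/10)) = -148*(-60 + 1/5)/127 = -148/127*(-299/5) = 44252/635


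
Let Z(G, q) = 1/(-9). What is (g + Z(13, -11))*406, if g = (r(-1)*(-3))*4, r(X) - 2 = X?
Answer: -44254/9 ≈ -4917.1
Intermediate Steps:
r(X) = 2 + X
g = -12 (g = ((2 - 1)*(-3))*4 = (1*(-3))*4 = -3*4 = -12)
Z(G, q) = -1/9
(g + Z(13, -11))*406 = (-12 - 1/9)*406 = -109/9*406 = -44254/9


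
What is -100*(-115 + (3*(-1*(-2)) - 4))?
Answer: 11300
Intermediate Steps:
-100*(-115 + (3*(-1*(-2)) - 4)) = -100*(-115 + (3*2 - 4)) = -100*(-115 + (6 - 4)) = -100*(-115 + 2) = -100*(-113) = 11300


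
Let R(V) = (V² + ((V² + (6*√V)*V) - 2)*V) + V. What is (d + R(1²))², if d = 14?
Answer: 441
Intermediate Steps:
R(V) = V + V² + V*(-2 + V² + 6*V^(3/2)) (R(V) = (V² + ((V² + 6*V^(3/2)) - 2)*V) + V = (V² + (-2 + V² + 6*V^(3/2))*V) + V = (V² + V*(-2 + V² + 6*V^(3/2))) + V = V + V² + V*(-2 + V² + 6*V^(3/2)))
(d + R(1²))² = (14 + ((1²)² + (1²)³ - 1*1² + 6*(1²)^(5/2)))² = (14 + (1² + 1³ - 1*1 + 6*1^(5/2)))² = (14 + (1 + 1 - 1 + 6*1))² = (14 + (1 + 1 - 1 + 6))² = (14 + 7)² = 21² = 441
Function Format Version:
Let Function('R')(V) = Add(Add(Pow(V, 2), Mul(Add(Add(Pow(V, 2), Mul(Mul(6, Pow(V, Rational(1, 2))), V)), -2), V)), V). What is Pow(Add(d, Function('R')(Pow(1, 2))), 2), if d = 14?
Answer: 441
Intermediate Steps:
Function('R')(V) = Add(V, Pow(V, 2), Mul(V, Add(-2, Pow(V, 2), Mul(6, Pow(V, Rational(3, 2)))))) (Function('R')(V) = Add(Add(Pow(V, 2), Mul(Add(Add(Pow(V, 2), Mul(6, Pow(V, Rational(3, 2)))), -2), V)), V) = Add(Add(Pow(V, 2), Mul(Add(-2, Pow(V, 2), Mul(6, Pow(V, Rational(3, 2)))), V)), V) = Add(Add(Pow(V, 2), Mul(V, Add(-2, Pow(V, 2), Mul(6, Pow(V, Rational(3, 2)))))), V) = Add(V, Pow(V, 2), Mul(V, Add(-2, Pow(V, 2), Mul(6, Pow(V, Rational(3, 2)))))))
Pow(Add(d, Function('R')(Pow(1, 2))), 2) = Pow(Add(14, Add(Pow(Pow(1, 2), 2), Pow(Pow(1, 2), 3), Mul(-1, Pow(1, 2)), Mul(6, Pow(Pow(1, 2), Rational(5, 2))))), 2) = Pow(Add(14, Add(Pow(1, 2), Pow(1, 3), Mul(-1, 1), Mul(6, Pow(1, Rational(5, 2))))), 2) = Pow(Add(14, Add(1, 1, -1, Mul(6, 1))), 2) = Pow(Add(14, Add(1, 1, -1, 6)), 2) = Pow(Add(14, 7), 2) = Pow(21, 2) = 441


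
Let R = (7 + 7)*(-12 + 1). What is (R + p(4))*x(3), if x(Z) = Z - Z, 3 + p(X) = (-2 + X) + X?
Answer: 0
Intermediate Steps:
p(X) = -5 + 2*X (p(X) = -3 + ((-2 + X) + X) = -3 + (-2 + 2*X) = -5 + 2*X)
x(Z) = 0
R = -154 (R = 14*(-11) = -154)
(R + p(4))*x(3) = (-154 + (-5 + 2*4))*0 = (-154 + (-5 + 8))*0 = (-154 + 3)*0 = -151*0 = 0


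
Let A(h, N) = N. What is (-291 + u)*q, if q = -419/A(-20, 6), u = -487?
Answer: 162991/3 ≈ 54330.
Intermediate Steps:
q = -419/6 ≈ -69.833
(-291 + u)*q = (-291 - 487)*(-419/6) = -778*(-419/6) = 162991/3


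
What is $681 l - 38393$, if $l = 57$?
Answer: $424$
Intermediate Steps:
$681 l - 38393 = 681 \cdot 57 - 38393 = 38817 - 38393 = 424$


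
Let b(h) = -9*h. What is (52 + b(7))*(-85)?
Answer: 935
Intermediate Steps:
(52 + b(7))*(-85) = (52 - 9*7)*(-85) = (52 - 63)*(-85) = -11*(-85) = 935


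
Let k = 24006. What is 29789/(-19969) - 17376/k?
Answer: -177016013/79895969 ≈ -2.2156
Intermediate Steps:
29789/(-19969) - 17376/k = 29789/(-19969) - 17376/24006 = 29789*(-1/19969) - 17376*1/24006 = -29789/19969 - 2896/4001 = -177016013/79895969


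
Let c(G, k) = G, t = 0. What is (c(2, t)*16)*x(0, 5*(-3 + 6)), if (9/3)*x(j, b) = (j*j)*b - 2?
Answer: -64/3 ≈ -21.333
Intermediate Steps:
x(j, b) = -2/3 + b*j**2/3 (x(j, b) = ((j*j)*b - 2)/3 = (j**2*b - 2)/3 = (b*j**2 - 2)/3 = (-2 + b*j**2)/3 = -2/3 + b*j**2/3)
(c(2, t)*16)*x(0, 5*(-3 + 6)) = (2*16)*(-2/3 + (1/3)*(5*(-3 + 6))*0**2) = 32*(-2/3 + (1/3)*(5*3)*0) = 32*(-2/3 + (1/3)*15*0) = 32*(-2/3 + 0) = 32*(-2/3) = -64/3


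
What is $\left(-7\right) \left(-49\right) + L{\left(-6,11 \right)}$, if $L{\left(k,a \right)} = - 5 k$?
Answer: $373$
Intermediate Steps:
$\left(-7\right) \left(-49\right) + L{\left(-6,11 \right)} = \left(-7\right) \left(-49\right) - -30 = 343 + 30 = 373$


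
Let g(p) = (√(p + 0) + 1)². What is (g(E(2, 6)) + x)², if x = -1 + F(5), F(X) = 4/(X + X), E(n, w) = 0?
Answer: 4/25 ≈ 0.16000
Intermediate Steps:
F(X) = 2/X (F(X) = 4/((2*X)) = 4*(1/(2*X)) = 2/X)
g(p) = (1 + √p)² (g(p) = (√p + 1)² = (1 + √p)²)
x = -⅗ (x = -1 + 2/5 = -1 + 2*(⅕) = -1 + ⅖ = -⅗ ≈ -0.60000)
(g(E(2, 6)) + x)² = ((1 + √0)² - ⅗)² = ((1 + 0)² - ⅗)² = (1² - ⅗)² = (1 - ⅗)² = (⅖)² = 4/25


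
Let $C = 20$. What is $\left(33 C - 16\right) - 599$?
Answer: $45$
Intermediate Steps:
$\left(33 C - 16\right) - 599 = \left(33 \cdot 20 - 16\right) - 599 = \left(660 - 16\right) - 599 = 644 - 599 = 45$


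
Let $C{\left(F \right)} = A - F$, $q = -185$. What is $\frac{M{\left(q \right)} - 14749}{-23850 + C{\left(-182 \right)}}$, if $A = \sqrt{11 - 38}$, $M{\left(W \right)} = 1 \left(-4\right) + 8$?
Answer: $\frac{348984660}{560174251} + \frac{44235 i \sqrt{3}}{560174251} \approx 0.62299 + 0.00013677 i$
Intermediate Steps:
$M{\left(W \right)} = 4$ ($M{\left(W \right)} = -4 + 8 = 4$)
$A = 3 i \sqrt{3}$ ($A = \sqrt{-27} = 3 i \sqrt{3} \approx 5.1962 i$)
$C{\left(F \right)} = - F + 3 i \sqrt{3}$ ($C{\left(F \right)} = 3 i \sqrt{3} - F = - F + 3 i \sqrt{3}$)
$\frac{M{\left(q \right)} - 14749}{-23850 + C{\left(-182 \right)}} = \frac{4 - 14749}{-23850 + \left(\left(-1\right) \left(-182\right) + 3 i \sqrt{3}\right)} = - \frac{14745}{-23850 + \left(182 + 3 i \sqrt{3}\right)} = - \frac{14745}{-23668 + 3 i \sqrt{3}}$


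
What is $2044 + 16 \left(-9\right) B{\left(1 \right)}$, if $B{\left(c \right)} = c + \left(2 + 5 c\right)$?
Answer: $892$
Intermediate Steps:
$B{\left(c \right)} = 2 + 6 c$
$2044 + 16 \left(-9\right) B{\left(1 \right)} = 2044 + 16 \left(-9\right) \left(2 + 6 \cdot 1\right) = 2044 - 144 \left(2 + 6\right) = 2044 - 1152 = 892$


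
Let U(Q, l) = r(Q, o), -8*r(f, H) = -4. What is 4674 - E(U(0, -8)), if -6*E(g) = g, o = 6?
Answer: 56089/12 ≈ 4674.1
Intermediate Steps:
r(f, H) = ½ (r(f, H) = -⅛*(-4) = ½)
U(Q, l) = ½
E(g) = -g/6
4674 - E(U(0, -8)) = 4674 - (-1)/(6*2) = 4674 - 1*(-1/12) = 4674 + 1/12 = 56089/12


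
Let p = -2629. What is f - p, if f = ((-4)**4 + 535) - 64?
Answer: 3356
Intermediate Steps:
f = 727 (f = (256 + 535) - 64 = 791 - 64 = 727)
f - p = 727 - 1*(-2629) = 727 + 2629 = 3356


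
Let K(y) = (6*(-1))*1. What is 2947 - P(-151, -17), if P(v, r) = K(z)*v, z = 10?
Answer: 2041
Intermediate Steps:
K(y) = -6 (K(y) = -6*1 = -6)
P(v, r) = -6*v
2947 - P(-151, -17) = 2947 - (-6)*(-151) = 2947 - 1*906 = 2947 - 906 = 2041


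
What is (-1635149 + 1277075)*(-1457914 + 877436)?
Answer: 207854079372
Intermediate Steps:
(-1635149 + 1277075)*(-1457914 + 877436) = -358074*(-580478) = 207854079372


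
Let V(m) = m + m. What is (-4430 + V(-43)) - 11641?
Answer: -16157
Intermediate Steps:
V(m) = 2*m
(-4430 + V(-43)) - 11641 = (-4430 + 2*(-43)) - 11641 = (-4430 - 86) - 11641 = -4516 - 11641 = -16157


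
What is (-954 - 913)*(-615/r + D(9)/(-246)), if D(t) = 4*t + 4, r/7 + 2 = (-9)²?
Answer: 161878235/68019 ≈ 2379.9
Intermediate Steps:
r = 553 (r = -14 + 7*(-9)² = -14 + 7*81 = -14 + 567 = 553)
D(t) = 4 + 4*t
(-954 - 913)*(-615/r + D(9)/(-246)) = (-954 - 913)*(-615/553 + (4 + 4*9)/(-246)) = -1867*(-615*1/553 + (4 + 36)*(-1/246)) = -1867*(-615/553 + 40*(-1/246)) = -1867*(-615/553 - 20/123) = -1867*(-86705/68019) = 161878235/68019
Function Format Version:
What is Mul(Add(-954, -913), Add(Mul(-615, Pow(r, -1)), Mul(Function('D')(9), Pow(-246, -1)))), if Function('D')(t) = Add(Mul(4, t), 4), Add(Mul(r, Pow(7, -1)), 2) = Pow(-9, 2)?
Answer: Rational(161878235, 68019) ≈ 2379.9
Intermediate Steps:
r = 553 (r = Add(-14, Mul(7, Pow(-9, 2))) = Add(-14, Mul(7, 81)) = Add(-14, 567) = 553)
Function('D')(t) = Add(4, Mul(4, t))
Mul(Add(-954, -913), Add(Mul(-615, Pow(r, -1)), Mul(Function('D')(9), Pow(-246, -1)))) = Mul(Add(-954, -913), Add(Mul(-615, Pow(553, -1)), Mul(Add(4, Mul(4, 9)), Pow(-246, -1)))) = Mul(-1867, Add(Mul(-615, Rational(1, 553)), Mul(Add(4, 36), Rational(-1, 246)))) = Mul(-1867, Add(Rational(-615, 553), Mul(40, Rational(-1, 246)))) = Mul(-1867, Add(Rational(-615, 553), Rational(-20, 123))) = Mul(-1867, Rational(-86705, 68019)) = Rational(161878235, 68019)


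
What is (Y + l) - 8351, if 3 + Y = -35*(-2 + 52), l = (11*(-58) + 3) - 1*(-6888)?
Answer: -3851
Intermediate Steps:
l = 6253 (l = (-638 + 3) + 6888 = -635 + 6888 = 6253)
Y = -1753 (Y = -3 - 35*(-2 + 52) = -3 - 35*50 = -3 - 1750 = -1753)
(Y + l) - 8351 = (-1753 + 6253) - 8351 = 4500 - 8351 = -3851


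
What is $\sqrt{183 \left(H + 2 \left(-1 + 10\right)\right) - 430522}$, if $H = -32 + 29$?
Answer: $i \sqrt{427777} \approx 654.05 i$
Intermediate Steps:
$H = -3$
$\sqrt{183 \left(H + 2 \left(-1 + 10\right)\right) - 430522} = \sqrt{183 \left(-3 + 2 \left(-1 + 10\right)\right) - 430522} = \sqrt{183 \left(-3 + 2 \cdot 9\right) - 430522} = \sqrt{183 \left(-3 + 18\right) - 430522} = \sqrt{183 \cdot 15 - 430522} = \sqrt{2745 - 430522} = \sqrt{-427777} = i \sqrt{427777}$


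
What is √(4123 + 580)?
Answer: √4703 ≈ 68.578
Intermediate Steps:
√(4123 + 580) = √4703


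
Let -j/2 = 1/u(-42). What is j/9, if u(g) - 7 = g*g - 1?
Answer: -1/7965 ≈ -0.00012555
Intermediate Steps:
u(g) = 6 + g**2 (u(g) = 7 + (g*g - 1) = 7 + (g**2 - 1) = 7 + (-1 + g**2) = 6 + g**2)
j = -1/885 (j = -2/(6 + (-42)**2) = -2/(6 + 1764) = -2/1770 = -2*1/1770 = -1/885 ≈ -0.0011299)
j/9 = -1/885/9 = -1/885*1/9 = -1/7965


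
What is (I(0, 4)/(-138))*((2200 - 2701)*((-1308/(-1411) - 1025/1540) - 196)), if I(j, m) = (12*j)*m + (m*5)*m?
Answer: -142059617130/2498881 ≈ -56849.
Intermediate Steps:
I(j, m) = 5*m² + 12*j*m (I(j, m) = 12*j*m + (5*m)*m = 12*j*m + 5*m² = 5*m² + 12*j*m)
(I(0, 4)/(-138))*((2200 - 2701)*((-1308/(-1411) - 1025/1540) - 196)) = ((4*(5*4 + 12*0))/(-138))*((2200 - 2701)*((-1308/(-1411) - 1025/1540) - 196)) = ((4*(20 + 0))*(-1/138))*(-501*((-1308*(-1/1411) - 1025*1/1540) - 196)) = ((4*20)*(-1/138))*(-501*((1308/1411 - 205/308) - 196)) = (80*(-1/138))*(-501*(113609/434588 - 196)) = -(-6680)*(-85065639)/(23*434588) = -40/69*42617885139/434588 = -142059617130/2498881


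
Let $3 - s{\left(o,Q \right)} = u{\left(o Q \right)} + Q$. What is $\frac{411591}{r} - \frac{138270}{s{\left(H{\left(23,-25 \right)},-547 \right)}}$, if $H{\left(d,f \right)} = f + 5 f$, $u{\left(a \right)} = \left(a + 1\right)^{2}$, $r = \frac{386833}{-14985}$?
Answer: $- \frac{13841051452280086325}{868100452202161} \approx -15944.0$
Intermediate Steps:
$r = - \frac{386833}{14985}$ ($r = 386833 \left(- \frac{1}{14985}\right) = - \frac{386833}{14985} \approx -25.815$)
$u{\left(a \right)} = \left(1 + a\right)^{2}$
$H{\left(d,f \right)} = 6 f$
$s{\left(o,Q \right)} = 3 - Q - \left(1 + Q o\right)^{2}$ ($s{\left(o,Q \right)} = 3 - \left(\left(1 + o Q\right)^{2} + Q\right) = 3 - \left(\left(1 + Q o\right)^{2} + Q\right) = 3 - \left(Q + \left(1 + Q o\right)^{2}\right) = 3 - Q - \left(1 + Q o\right)^{2}$)
$\frac{411591}{r} - \frac{138270}{s{\left(H{\left(23,-25 \right)},-547 \right)}} = \frac{411591}{- \frac{386833}{14985}} - \frac{138270}{3 - -547 - \left(1 - 547 \cdot 6 \left(-25\right)\right)^{2}} = 411591 \left(- \frac{14985}{386833}\right) - \frac{138270}{3 + 547 - \left(1 - -82050\right)^{2}} = - \frac{6167691135}{386833} - \frac{138270}{3 + 547 - \left(1 + 82050\right)^{2}} = - \frac{6167691135}{386833} - \frac{138270}{3 + 547 - 82051^{2}} = - \frac{6167691135}{386833} - \frac{138270}{3 + 547 - 6732366601} = - \frac{6167691135}{386833} - \frac{138270}{-6732366051} = - \frac{6167691135}{386833} - - \frac{46090}{2244122017} = - \frac{6167691135}{386833} + \frac{46090}{2244122017} = - \frac{13841051452280086325}{868100452202161}$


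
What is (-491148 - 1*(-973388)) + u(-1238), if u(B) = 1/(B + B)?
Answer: 1194026239/2476 ≈ 4.8224e+5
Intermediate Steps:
u(B) = 1/(2*B)
(-491148 - 1*(-973388)) + u(-1238) = (-491148 - 1*(-973388)) + (1/2)/(-1238) = (-491148 + 973388) + (1/2)*(-1/1238) = 482240 - 1/2476 = 1194026239/2476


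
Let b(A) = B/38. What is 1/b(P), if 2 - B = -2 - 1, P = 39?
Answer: 38/5 ≈ 7.6000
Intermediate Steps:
B = 5 (B = 2 - (-2 - 1) = 2 - 1*(-3) = 2 + 3 = 5)
b(A) = 5/38
1/b(P) = 1/(5/38) = 38/5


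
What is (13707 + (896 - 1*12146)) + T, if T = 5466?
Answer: 7923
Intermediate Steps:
(13707 + (896 - 1*12146)) + T = (13707 + (896 - 1*12146)) + 5466 = (13707 + (896 - 12146)) + 5466 = (13707 - 11250) + 5466 = 2457 + 5466 = 7923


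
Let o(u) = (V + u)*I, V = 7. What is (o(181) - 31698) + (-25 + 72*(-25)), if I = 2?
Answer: -33147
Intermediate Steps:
o(u) = 14 + 2*u (o(u) = (7 + u)*2 = 14 + 2*u)
(o(181) - 31698) + (-25 + 72*(-25)) = ((14 + 2*181) - 31698) + (-25 + 72*(-25)) = ((14 + 362) - 31698) + (-25 - 1800) = (376 - 31698) - 1825 = -31322 - 1825 = -33147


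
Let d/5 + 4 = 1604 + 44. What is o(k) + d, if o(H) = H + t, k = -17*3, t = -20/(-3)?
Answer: 24527/3 ≈ 8175.7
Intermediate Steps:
d = 8220 (d = -20 + 5*(1604 + 44) = -20 + 5*1648 = -20 + 8240 = 8220)
t = 20/3 (t = -20*(-⅓) = 20/3 ≈ 6.6667)
k = -51
o(H) = 20/3 + H (o(H) = H + 20/3 = 20/3 + H)
o(k) + d = (20/3 - 51) + 8220 = -133/3 + 8220 = 24527/3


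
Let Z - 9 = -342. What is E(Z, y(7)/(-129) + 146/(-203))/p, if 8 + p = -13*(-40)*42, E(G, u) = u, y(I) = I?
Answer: -20255/571714584 ≈ -3.5429e-5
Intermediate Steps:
Z = -333 (Z = 9 - 342 = -333)
p = 21832 (p = -8 - 13*(-40)*42 = -8 + 520*42 = -8 + 21840 = 21832)
E(Z, y(7)/(-129) + 146/(-203))/p = (7/(-129) + 146/(-203))/21832 = (7*(-1/129) + 146*(-1/203))*(1/21832) = (-7/129 - 146/203)*(1/21832) = -20255/26187*1/21832 = -20255/571714584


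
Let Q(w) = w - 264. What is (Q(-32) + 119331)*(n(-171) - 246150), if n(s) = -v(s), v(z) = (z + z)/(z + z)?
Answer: -29300584285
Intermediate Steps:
v(z) = 1 (v(z) = (2*z)/((2*z)) = (2*z)*(1/(2*z)) = 1)
Q(w) = -264 + w
n(s) = -1 (n(s) = -1*1 = -1)
(Q(-32) + 119331)*(n(-171) - 246150) = ((-264 - 32) + 119331)*(-1 - 246150) = (-296 + 119331)*(-246151) = 119035*(-246151) = -29300584285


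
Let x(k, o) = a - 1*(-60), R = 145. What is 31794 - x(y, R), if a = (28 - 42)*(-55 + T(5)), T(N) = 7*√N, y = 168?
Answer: 30964 + 98*√5 ≈ 31183.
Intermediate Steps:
a = 770 - 98*√5 (a = (28 - 42)*(-55 + 7*√5) = -14*(-55 + 7*√5) = 770 - 98*√5 ≈ 550.87)
x(k, o) = 830 - 98*√5 (x(k, o) = (770 - 98*√5) - 1*(-60) = (770 - 98*√5) + 60 = 830 - 98*√5)
31794 - x(y, R) = 31794 - (830 - 98*√5) = 31794 + (-830 + 98*√5) = 30964 + 98*√5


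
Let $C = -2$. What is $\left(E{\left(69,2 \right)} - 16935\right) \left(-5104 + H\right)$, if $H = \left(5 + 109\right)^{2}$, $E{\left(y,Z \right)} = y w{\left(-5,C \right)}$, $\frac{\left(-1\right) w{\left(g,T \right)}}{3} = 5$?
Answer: $-141819240$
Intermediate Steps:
$w{\left(g,T \right)} = -15$ ($w{\left(g,T \right)} = \left(-3\right) 5 = -15$)
$E{\left(y,Z \right)} = - 15 y$ ($E{\left(y,Z \right)} = y \left(-15\right) = - 15 y$)
$H = 12996$ ($H = 114^{2} = 12996$)
$\left(E{\left(69,2 \right)} - 16935\right) \left(-5104 + H\right) = \left(\left(-15\right) 69 - 16935\right) \left(-5104 + 12996\right) = \left(-1035 - 16935\right) 7892 = \left(-17970\right) 7892 = -141819240$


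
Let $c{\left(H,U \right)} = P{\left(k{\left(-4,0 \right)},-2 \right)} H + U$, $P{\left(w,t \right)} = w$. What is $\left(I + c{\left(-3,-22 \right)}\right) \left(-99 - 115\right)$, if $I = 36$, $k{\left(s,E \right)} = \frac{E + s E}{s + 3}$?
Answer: $-2996$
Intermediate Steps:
$k{\left(s,E \right)} = \frac{E + E s}{3 + s}$
$c{\left(H,U \right)} = U$ ($c{\left(H,U \right)} = \frac{0 \left(1 - 4\right)}{3 - 4} H + U = 0 \frac{1}{-1} \left(-3\right) H + U = 0 \left(-1\right) \left(-3\right) H + U = 0 H + U = 0 + U = U$)
$\left(I + c{\left(-3,-22 \right)}\right) \left(-99 - 115\right) = \left(36 - 22\right) \left(-99 - 115\right) = 14 \left(-99 - 115\right) = 14 \left(-214\right) = -2996$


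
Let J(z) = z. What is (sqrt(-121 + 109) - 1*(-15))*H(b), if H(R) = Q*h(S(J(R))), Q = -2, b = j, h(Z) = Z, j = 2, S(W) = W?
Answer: -60 - 8*I*sqrt(3) ≈ -60.0 - 13.856*I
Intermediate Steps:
b = 2
H(R) = -2*R
(sqrt(-121 + 109) - 1*(-15))*H(b) = (sqrt(-121 + 109) - 1*(-15))*(-2*2) = (sqrt(-12) + 15)*(-4) = (2*I*sqrt(3) + 15)*(-4) = (15 + 2*I*sqrt(3))*(-4) = -60 - 8*I*sqrt(3)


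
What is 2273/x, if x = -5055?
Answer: -2273/5055 ≈ -0.44965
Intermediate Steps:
2273/x = 2273/(-5055) = 2273*(-1/5055) = -2273/5055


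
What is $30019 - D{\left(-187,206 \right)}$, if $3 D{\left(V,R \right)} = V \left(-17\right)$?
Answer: $\frac{86878}{3} \approx 28959.0$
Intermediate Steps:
$D{\left(V,R \right)} = - \frac{17 V}{3}$ ($D{\left(V,R \right)} = \frac{V \left(-17\right)}{3} = \frac{\left(-17\right) V}{3} = - \frac{17 V}{3}$)
$30019 - D{\left(-187,206 \right)} = 30019 - \left(- \frac{17}{3}\right) \left(-187\right) = 30019 - \frac{3179}{3} = \frac{86878}{3}$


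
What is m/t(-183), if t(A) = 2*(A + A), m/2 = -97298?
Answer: 48649/183 ≈ 265.84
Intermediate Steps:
m = -194596 (m = 2*(-97298) = -194596)
t(A) = 4*A (t(A) = 2*(2*A) = 4*A)
m/t(-183) = -194596/(4*(-183)) = -194596/(-732) = -194596*(-1/732) = 48649/183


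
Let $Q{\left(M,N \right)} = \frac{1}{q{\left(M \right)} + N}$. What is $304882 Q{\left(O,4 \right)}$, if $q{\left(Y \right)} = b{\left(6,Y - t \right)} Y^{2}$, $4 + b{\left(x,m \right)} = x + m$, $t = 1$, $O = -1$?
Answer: $\frac{152441}{2} \approx 76221.0$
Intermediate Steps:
$b{\left(x,m \right)} = -4 + m + x$ ($b{\left(x,m \right)} = -4 + \left(x + m\right) = -4 + \left(m + x\right) = -4 + m + x$)
$q{\left(Y \right)} = Y^{2} \left(1 + Y\right)$ ($q{\left(Y \right)} = \left(-4 + \left(Y - 1\right) + 6\right) Y^{2} = \left(-4 + \left(-1 + Y\right) + 6\right) Y^{2} = \left(1 + Y\right) Y^{2} = Y^{2} \left(1 + Y\right)$)
$Q{\left(M,N \right)} = \frac{1}{N + M^{2} \left(1 + M\right)}$ ($Q{\left(M,N \right)} = \frac{1}{M^{2} \left(1 + M\right) + N} = \frac{1}{N + M^{2} \left(1 + M\right)}$)
$304882 Q{\left(O,4 \right)} = \frac{304882}{4 + \left(-1\right)^{2} \left(1 - 1\right)} = \frac{304882}{4 + 1 \cdot 0} = \frac{304882}{4 + 0} = \frac{304882}{4} = 304882 \cdot \frac{1}{4} = \frac{152441}{2}$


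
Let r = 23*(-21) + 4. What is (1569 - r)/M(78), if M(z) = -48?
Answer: -128/3 ≈ -42.667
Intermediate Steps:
r = -479 (r = -483 + 4 = -479)
(1569 - r)/M(78) = (1569 - 1*(-479))/(-48) = (1569 + 479)*(-1/48) = 2048*(-1/48) = -128/3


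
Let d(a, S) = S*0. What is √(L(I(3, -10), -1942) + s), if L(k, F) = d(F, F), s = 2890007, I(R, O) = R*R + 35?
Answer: √2890007 ≈ 1700.0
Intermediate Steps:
I(R, O) = 35 + R² (I(R, O) = R² + 35 = 35 + R²)
d(a, S) = 0
L(k, F) = 0
√(L(I(3, -10), -1942) + s) = √(0 + 2890007) = √2890007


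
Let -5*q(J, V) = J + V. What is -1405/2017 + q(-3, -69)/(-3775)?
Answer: -26664599/38070875 ≈ -0.70039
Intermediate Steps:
q(J, V) = -J/5 - V/5 (q(J, V) = -(J + V)/5 = -J/5 - V/5)
-1405/2017 + q(-3, -69)/(-3775) = -1405/2017 + (-⅕*(-3) - ⅕*(-69))/(-3775) = -1405*1/2017 + (⅗ + 69/5)*(-1/3775) = -1405/2017 + (72/5)*(-1/3775) = -1405/2017 - 72/18875 = -26664599/38070875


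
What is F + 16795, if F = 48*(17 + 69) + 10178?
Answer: 31101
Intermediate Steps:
F = 14306 (F = 48*86 + 10178 = 4128 + 10178 = 14306)
F + 16795 = 14306 + 16795 = 31101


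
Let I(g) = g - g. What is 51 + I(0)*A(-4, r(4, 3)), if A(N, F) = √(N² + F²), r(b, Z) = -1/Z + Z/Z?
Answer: 51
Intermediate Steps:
I(g) = 0
r(b, Z) = 1 - 1/Z (r(b, Z) = -1/Z + 1 = 1 - 1/Z)
A(N, F) = √(F² + N²)
51 + I(0)*A(-4, r(4, 3)) = 51 + 0*√(((-1 + 3)/3)² + (-4)²) = 51 + 0*√(((⅓)*2)² + 16) = 51 + 0*√((⅔)² + 16) = 51 + 0*√(4/9 + 16) = 51 + 0*√(148/9) = 51 + 0*(2*√37/3) = 51 + 0 = 51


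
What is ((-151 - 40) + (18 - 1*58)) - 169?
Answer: -400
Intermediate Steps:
((-151 - 40) + (18 - 1*58)) - 169 = (-191 + (18 - 58)) - 169 = (-191 - 40) - 169 = -231 - 169 = -400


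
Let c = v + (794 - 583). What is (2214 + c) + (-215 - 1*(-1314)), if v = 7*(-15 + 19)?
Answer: 3552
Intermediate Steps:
v = 28 (v = 7*4 = 28)
c = 239 (c = 28 + (794 - 583) = 28 + 211 = 239)
(2214 + c) + (-215 - 1*(-1314)) = (2214 + 239) + (-215 - 1*(-1314)) = 2453 + (-215 + 1314) = 2453 + 1099 = 3552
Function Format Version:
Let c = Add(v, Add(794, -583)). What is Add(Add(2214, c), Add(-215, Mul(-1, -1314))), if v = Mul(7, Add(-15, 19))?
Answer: 3552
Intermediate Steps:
v = 28 (v = Mul(7, 4) = 28)
c = 239 (c = Add(28, Add(794, -583)) = Add(28, 211) = 239)
Add(Add(2214, c), Add(-215, Mul(-1, -1314))) = Add(Add(2214, 239), Add(-215, Mul(-1, -1314))) = Add(2453, Add(-215, 1314)) = Add(2453, 1099) = 3552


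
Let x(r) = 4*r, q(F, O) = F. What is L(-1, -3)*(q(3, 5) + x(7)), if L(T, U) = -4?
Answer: -124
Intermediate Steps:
L(-1, -3)*(q(3, 5) + x(7)) = -4*(3 + 4*7) = -4*(3 + 28) = -4*31 = -124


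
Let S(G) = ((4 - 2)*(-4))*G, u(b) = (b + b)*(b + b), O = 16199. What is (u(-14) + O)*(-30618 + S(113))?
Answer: -535338126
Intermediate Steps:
u(b) = 4*b² (u(b) = (2*b)*(2*b) = 4*b²)
S(G) = -8*G (S(G) = (2*(-4))*G = -8*G)
(u(-14) + O)*(-30618 + S(113)) = (4*(-14)² + 16199)*(-30618 - 8*113) = (4*196 + 16199)*(-30618 - 904) = (784 + 16199)*(-31522) = 16983*(-31522) = -535338126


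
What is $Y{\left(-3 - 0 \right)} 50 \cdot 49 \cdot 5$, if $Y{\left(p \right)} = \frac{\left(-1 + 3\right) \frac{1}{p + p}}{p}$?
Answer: $\frac{12250}{9} \approx 1361.1$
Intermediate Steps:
$Y{\left(p \right)} = \frac{1}{p^{2}}$ ($Y{\left(p \right)} = \frac{2 \frac{1}{2 p}}{p} = \frac{1}{p p} = \frac{1}{p^{2}}$)
$Y{\left(-3 - 0 \right)} 50 \cdot 49 \cdot 5 = \frac{1}{\left(-3 - 0\right)^{2}} \cdot 50 \cdot 49 \cdot 5 = \frac{1}{\left(-3 + 0\right)^{2}} \cdot 50 \cdot 49 \cdot 5 = \frac{1}{9} \cdot 50 \cdot 49 \cdot 5 = \frac{50}{9} \cdot 49 \cdot 5 = \frac{2450}{9} \cdot 5 = \frac{12250}{9}$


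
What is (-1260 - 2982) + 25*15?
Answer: -3867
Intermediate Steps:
(-1260 - 2982) + 25*15 = -4242 + 375 = -3867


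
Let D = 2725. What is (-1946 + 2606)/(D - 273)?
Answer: 165/613 ≈ 0.26917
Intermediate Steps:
(-1946 + 2606)/(D - 273) = (-1946 + 2606)/(2725 - 273) = 660/2452 = 660*(1/2452) = 165/613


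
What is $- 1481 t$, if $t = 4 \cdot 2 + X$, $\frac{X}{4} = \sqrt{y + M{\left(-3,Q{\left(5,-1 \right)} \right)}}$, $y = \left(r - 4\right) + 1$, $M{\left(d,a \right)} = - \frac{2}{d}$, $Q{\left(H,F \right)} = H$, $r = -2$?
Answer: $-11848 - \frac{5924 i \sqrt{39}}{3} \approx -11848.0 - 12332.0 i$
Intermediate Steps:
$y = -5$ ($y = \left(-2 - 4\right) + 1 = -6 + 1 = -5$)
$X = \frac{4 i \sqrt{39}}{3}$ ($X = 4 \sqrt{-5 - \frac{2}{-3}} = 4 \sqrt{-5 - - \frac{2}{3}} = 4 \sqrt{-5 + \frac{2}{3}} = 4 \sqrt{- \frac{13}{3}} = 4 \frac{i \sqrt{39}}{3} = \frac{4 i \sqrt{39}}{3} \approx 8.3267 i$)
$t = 8 + \frac{4 i \sqrt{39}}{3}$ ($t = 4 \cdot 2 + \frac{4 i \sqrt{39}}{3} = 8 + \frac{4 i \sqrt{39}}{3} \approx 8.0 + 8.3267 i$)
$- 1481 t = - 1481 \left(8 + \frac{4 i \sqrt{39}}{3}\right) = -11848 - \frac{5924 i \sqrt{39}}{3}$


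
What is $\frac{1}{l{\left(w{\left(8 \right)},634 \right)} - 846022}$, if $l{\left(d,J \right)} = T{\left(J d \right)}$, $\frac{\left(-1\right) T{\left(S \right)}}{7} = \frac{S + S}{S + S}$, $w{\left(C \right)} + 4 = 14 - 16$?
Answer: $- \frac{1}{846029} \approx -1.182 \cdot 10^{-6}$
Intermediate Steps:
$w{\left(C \right)} = -6$ ($w{\left(C \right)} = -4 + \left(14 - 16\right) = -4 - 2 = -6$)
$T{\left(S \right)} = -7$ ($T{\left(S \right)} = - 7 \frac{S + S}{S + S} = - 7 \frac{2 S}{2 S} = - 7 \cdot 2 S \frac{1}{2 S} = \left(-7\right) 1 = -7$)
$l{\left(d,J \right)} = -7$
$\frac{1}{l{\left(w{\left(8 \right)},634 \right)} - 846022} = \frac{1}{-7 - 846022} = \frac{1}{-846029} = - \frac{1}{846029}$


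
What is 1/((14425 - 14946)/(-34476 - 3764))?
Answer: 38240/521 ≈ 73.397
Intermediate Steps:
1/((14425 - 14946)/(-34476 - 3764)) = 1/(-521/(-38240)) = 1/(-521*(-1/38240)) = 1/(521/38240) = 38240/521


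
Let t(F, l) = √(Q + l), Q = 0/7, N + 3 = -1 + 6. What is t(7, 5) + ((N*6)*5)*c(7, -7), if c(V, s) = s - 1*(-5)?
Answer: -120 + √5 ≈ -117.76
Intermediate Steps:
N = 2 (N = -3 + (-1 + 6) = -3 + 5 = 2)
Q = 0 (Q = 0*(⅐) = 0)
c(V, s) = 5 + s (c(V, s) = s + 5 = 5 + s)
t(F, l) = √l (t(F, l) = √(0 + l) = √l)
t(7, 5) + ((N*6)*5)*c(7, -7) = √5 + ((2*6)*5)*(5 - 7) = √5 + (12*5)*(-2) = √5 + 60*(-2) = √5 - 120 = -120 + √5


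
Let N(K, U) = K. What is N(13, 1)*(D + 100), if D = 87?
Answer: 2431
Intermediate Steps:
N(13, 1)*(D + 100) = 13*(87 + 100) = 13*187 = 2431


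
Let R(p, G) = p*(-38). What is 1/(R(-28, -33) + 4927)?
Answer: 1/5991 ≈ 0.00016692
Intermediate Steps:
R(p, G) = -38*p
1/(R(-28, -33) + 4927) = 1/(-38*(-28) + 4927) = 1/(1064 + 4927) = 1/5991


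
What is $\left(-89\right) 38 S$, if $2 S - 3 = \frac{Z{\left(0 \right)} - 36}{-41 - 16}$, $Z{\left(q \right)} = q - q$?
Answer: $-6141$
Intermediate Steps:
$Z{\left(q \right)} = 0$
$S = \frac{69}{38}$ ($S = \frac{3}{2} + \frac{\left(0 - 36\right) \frac{1}{-41 - 16}}{2} = \frac{3}{2} + \frac{\left(-36\right) \frac{1}{-57}}{2} = \frac{3}{2} + \frac{\left(-36\right) \left(- \frac{1}{57}\right)}{2} = \frac{3}{2} + \frac{1}{2} \cdot \frac{12}{19} = \frac{3}{2} + \frac{6}{19} = \frac{69}{38} \approx 1.8158$)
$\left(-89\right) 38 S = \left(-89\right) 38 \cdot \frac{69}{38} = \left(-3382\right) \frac{69}{38} = -6141$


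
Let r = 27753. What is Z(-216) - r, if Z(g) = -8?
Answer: -27761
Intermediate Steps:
Z(-216) - r = -8 - 1*27753 = -8 - 27753 = -27761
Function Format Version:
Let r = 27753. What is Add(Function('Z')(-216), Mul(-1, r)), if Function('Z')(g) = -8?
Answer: -27761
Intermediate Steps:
Add(Function('Z')(-216), Mul(-1, r)) = Add(-8, Mul(-1, 27753)) = Add(-8, -27753) = -27761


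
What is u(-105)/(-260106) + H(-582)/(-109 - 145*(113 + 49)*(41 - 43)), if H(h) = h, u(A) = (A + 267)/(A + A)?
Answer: -160517991/12930302770 ≈ -0.012414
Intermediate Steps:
u(A) = (267 + A)/(2*A) (u(A) = (267 + A)/((2*A)) = (267 + A)*(1/(2*A)) = (267 + A)/(2*A))
u(-105)/(-260106) + H(-582)/(-109 - 145*(113 + 49)*(41 - 43)) = ((1/2)*(267 - 105)/(-105))/(-260106) - 582/(-109 - 145*(113 + 49)*(41 - 43)) = ((1/2)*(-1/105)*162)*(-1/260106) - 582/(-109 - 23490*(-2)) = -27/35*(-1/260106) - 582/(-109 - 145*(-324)) = 9/3034570 - 582/(-109 + 46980) = 9/3034570 - 582/46871 = -160517991/12930302770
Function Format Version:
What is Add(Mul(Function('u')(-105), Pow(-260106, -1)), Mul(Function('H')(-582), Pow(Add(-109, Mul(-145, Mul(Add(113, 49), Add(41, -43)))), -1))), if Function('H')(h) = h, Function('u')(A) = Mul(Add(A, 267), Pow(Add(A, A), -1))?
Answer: Rational(-160517991, 12930302770) ≈ -0.012414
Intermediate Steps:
Function('u')(A) = Mul(Rational(1, 2), Pow(A, -1), Add(267, A)) (Function('u')(A) = Mul(Add(267, A), Pow(Mul(2, A), -1)) = Mul(Add(267, A), Mul(Rational(1, 2), Pow(A, -1))) = Mul(Rational(1, 2), Pow(A, -1), Add(267, A)))
Add(Mul(Function('u')(-105), Pow(-260106, -1)), Mul(Function('H')(-582), Pow(Add(-109, Mul(-145, Mul(Add(113, 49), Add(41, -43)))), -1))) = Add(Mul(Mul(Rational(1, 2), Pow(-105, -1), Add(267, -105)), Pow(-260106, -1)), Mul(-582, Pow(Add(-109, Mul(-145, Mul(Add(113, 49), Add(41, -43)))), -1))) = Add(Mul(Mul(Rational(1, 2), Rational(-1, 105), 162), Rational(-1, 260106)), Mul(-582, Pow(Add(-109, Mul(-145, Mul(162, -2))), -1))) = Add(Mul(Rational(-27, 35), Rational(-1, 260106)), Mul(-582, Pow(Add(-109, Mul(-145, -324)), -1))) = Add(Rational(9, 3034570), Mul(-582, Pow(Add(-109, 46980), -1))) = Add(Rational(9, 3034570), Mul(-582, Pow(46871, -1))) = Add(Rational(9, 3034570), Mul(-582, Rational(1, 46871))) = Add(Rational(9, 3034570), Rational(-582, 46871)) = Rational(-160517991, 12930302770)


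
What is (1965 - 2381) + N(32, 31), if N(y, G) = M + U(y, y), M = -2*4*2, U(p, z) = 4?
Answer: -428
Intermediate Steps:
M = -16 (M = -8*2 = -16)
N(y, G) = -12 (N(y, G) = -16 + 4 = -12)
(1965 - 2381) + N(32, 31) = (1965 - 2381) - 12 = -416 - 12 = -428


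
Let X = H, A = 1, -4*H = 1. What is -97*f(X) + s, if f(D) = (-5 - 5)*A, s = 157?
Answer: 1127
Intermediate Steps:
H = -¼ (H = -¼*1 = -¼ ≈ -0.25000)
X = -¼ ≈ -0.25000
f(D) = -10 (f(D) = (-5 - 5)*1 = -10*1 = -10)
-97*f(X) + s = -97*(-10) + 157 = 970 + 157 = 1127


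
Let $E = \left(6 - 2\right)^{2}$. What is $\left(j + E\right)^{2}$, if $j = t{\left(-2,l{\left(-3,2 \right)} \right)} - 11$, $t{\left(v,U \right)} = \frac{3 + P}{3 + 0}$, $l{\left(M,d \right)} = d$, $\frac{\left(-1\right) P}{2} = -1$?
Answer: $\frac{400}{9} \approx 44.444$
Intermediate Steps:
$P = 2$ ($P = \left(-2\right) \left(-1\right) = 2$)
$t{\left(v,U \right)} = \frac{5}{3}$ ($t{\left(v,U \right)} = \frac{3 + 2}{3 + 0} = \frac{5}{3}$)
$j = - \frac{28}{3}$ ($j = \frac{5}{3} - 11 = - \frac{28}{3} \approx -9.3333$)
$E = 16$ ($E = 4^{2} = 16$)
$\left(j + E\right)^{2} = \left(- \frac{28}{3} + 16\right)^{2} = \left(\frac{20}{3}\right)^{2} = \frac{400}{9}$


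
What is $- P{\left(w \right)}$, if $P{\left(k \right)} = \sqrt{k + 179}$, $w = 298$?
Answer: $- 3 \sqrt{53} \approx -21.84$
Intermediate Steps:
$P{\left(k \right)} = \sqrt{179 + k}$
$- P{\left(w \right)} = - \sqrt{179 + 298} = - \sqrt{477} = - 3 \sqrt{53}$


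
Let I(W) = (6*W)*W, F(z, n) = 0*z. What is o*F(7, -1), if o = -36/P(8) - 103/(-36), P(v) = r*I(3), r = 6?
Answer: 0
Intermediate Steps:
F(z, n) = 0
I(W) = 6*W²
P(v) = 324 (P(v) = 6*(6*3²) = 6*(6*9) = 6*54 = 324)
o = 11/4 (o = -36/324 - 103/(-36) = -36*1/324 - 103*(-1/36) = -⅑ + 103/36 = 11/4 ≈ 2.7500)
o*F(7, -1) = (11/4)*0 = 0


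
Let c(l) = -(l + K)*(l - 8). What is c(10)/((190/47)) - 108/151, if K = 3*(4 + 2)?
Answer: -208976/14345 ≈ -14.568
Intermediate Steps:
K = 18 (K = 3*6 = 18)
c(l) = -(-8 + l)*(18 + l) (c(l) = -(l + 18)*(l - 8) = -(18 + l)*(-8 + l) = -(-8 + l)*(18 + l))
c(10)/((190/47)) - 108/151 = (144 - 1*10² - 10*10)/((190/47)) - 108/151 = (144 - 1*100 - 100)/((190*(1/47))) - 108*1/151 = (144 - 100 - 100)/(190/47) - 108/151 = -56*47/190 - 108/151 = -1316/95 - 108/151 = -208976/14345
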